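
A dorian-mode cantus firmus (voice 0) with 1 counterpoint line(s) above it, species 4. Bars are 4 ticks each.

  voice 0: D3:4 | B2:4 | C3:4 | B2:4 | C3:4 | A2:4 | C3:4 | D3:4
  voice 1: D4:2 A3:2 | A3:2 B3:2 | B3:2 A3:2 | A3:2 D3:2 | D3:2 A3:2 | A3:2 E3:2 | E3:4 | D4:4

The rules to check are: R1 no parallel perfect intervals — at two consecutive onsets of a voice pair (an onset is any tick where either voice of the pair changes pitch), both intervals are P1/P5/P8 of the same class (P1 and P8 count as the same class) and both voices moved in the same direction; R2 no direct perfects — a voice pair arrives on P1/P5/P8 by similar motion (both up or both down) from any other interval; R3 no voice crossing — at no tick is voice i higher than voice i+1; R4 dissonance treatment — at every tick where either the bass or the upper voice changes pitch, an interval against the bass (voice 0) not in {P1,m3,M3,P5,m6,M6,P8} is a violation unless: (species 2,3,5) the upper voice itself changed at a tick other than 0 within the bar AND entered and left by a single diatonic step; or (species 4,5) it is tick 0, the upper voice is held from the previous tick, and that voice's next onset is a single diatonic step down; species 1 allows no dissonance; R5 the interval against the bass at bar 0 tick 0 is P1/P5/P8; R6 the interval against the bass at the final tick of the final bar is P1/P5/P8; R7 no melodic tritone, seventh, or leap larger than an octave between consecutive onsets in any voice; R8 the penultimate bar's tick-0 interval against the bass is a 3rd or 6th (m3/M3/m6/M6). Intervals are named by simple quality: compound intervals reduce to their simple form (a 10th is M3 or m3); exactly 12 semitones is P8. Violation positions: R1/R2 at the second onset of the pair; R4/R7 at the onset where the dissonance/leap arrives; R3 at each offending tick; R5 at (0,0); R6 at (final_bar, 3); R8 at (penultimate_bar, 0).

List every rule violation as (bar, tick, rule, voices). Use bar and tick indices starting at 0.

bar 0: v0=D3 v1=D4 downbeat P8
bar 1: v0=B2 v1=A3 downbeat m7
bar 2: v0=C3 v1=B3 downbeat M7
bar 3: v0=B2 v1=A3 downbeat m7
bar 4: v0=C3 v1=D3 downbeat M2
bar 5: v0=A2 v1=A3 downbeat P8
bar 6: v0=C3 v1=E3 downbeat M3
bar 7: v0=D3 v1=D4 downbeat P8
  -> R4 @ bar 1 tick 0 v(0, 1): B2/A3 m7 untreated
  -> R4 @ bar 3 tick 0 v(0, 1): B2/A3 m7 untreated
  -> R4 @ bar 4 tick 0 v(0, 1): C3/D3 M2 untreated
  -> R2 @ bar 7 tick 0 v(0, 1): C3/E3 M3 -> D3/D4 P8 similar
  -> R7 @ bar 7 tick 0 v(1,): E3->D4 leap 10st

(1, 0, R4, (0, 1))
(3, 0, R4, (0, 1))
(4, 0, R4, (0, 1))
(7, 0, R2, (0, 1))
(7, 0, R7, (1,))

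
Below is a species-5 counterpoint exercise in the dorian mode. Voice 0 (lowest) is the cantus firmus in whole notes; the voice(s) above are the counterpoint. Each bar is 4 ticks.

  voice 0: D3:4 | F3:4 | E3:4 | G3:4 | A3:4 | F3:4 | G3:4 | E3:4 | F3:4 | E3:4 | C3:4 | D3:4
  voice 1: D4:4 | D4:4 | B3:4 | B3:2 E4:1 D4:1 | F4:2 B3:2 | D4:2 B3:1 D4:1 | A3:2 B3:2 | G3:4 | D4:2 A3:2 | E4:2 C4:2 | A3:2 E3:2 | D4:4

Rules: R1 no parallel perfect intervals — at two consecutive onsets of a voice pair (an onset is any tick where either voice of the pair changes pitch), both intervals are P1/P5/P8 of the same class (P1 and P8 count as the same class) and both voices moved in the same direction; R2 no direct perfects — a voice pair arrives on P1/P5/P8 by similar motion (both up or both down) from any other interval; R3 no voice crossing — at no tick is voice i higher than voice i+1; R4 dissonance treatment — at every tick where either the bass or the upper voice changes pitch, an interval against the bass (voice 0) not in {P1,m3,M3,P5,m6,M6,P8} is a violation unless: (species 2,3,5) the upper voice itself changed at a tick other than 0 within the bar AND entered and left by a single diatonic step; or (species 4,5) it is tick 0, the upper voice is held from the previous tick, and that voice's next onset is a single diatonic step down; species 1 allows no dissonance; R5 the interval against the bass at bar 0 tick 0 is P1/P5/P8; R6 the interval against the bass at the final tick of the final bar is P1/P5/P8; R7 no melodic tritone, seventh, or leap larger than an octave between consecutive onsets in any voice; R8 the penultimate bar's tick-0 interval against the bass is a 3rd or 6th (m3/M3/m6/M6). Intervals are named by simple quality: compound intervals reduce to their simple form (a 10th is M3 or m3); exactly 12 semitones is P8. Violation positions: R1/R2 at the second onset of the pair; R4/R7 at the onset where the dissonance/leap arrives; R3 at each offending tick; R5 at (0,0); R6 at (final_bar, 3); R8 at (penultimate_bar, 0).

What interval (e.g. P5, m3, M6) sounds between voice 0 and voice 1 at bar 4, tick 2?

M2

voice 0=A3 voice 1=B3 -> M2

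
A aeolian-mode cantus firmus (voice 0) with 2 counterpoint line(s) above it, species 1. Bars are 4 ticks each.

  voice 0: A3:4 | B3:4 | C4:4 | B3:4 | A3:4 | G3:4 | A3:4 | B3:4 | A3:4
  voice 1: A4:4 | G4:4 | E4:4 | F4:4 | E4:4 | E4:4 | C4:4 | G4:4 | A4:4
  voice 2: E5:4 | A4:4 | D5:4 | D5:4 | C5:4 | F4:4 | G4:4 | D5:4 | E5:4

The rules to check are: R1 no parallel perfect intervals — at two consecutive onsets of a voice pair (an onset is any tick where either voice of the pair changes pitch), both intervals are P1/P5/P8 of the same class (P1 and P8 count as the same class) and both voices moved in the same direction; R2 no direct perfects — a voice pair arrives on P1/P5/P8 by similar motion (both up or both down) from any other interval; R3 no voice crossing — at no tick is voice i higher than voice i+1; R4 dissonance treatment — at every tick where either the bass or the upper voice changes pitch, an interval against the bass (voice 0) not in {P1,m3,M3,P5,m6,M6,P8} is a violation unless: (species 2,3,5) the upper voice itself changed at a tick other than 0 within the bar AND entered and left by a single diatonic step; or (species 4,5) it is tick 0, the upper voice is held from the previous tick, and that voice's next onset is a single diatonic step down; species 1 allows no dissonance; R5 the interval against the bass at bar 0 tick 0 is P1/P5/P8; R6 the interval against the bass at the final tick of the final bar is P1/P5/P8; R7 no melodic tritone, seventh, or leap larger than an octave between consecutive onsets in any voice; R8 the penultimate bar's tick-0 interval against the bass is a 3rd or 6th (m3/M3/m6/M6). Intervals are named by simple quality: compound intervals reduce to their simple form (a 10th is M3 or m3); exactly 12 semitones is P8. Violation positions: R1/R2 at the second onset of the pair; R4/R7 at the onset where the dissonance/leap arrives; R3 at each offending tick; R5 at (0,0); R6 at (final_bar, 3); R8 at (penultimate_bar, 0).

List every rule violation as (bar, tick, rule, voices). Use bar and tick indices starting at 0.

(1, 0, R4, (0, 2))
(2, 0, R4, (0, 2))
(3, 0, R4, (0, 1))
(4, 0, R2, (0, 1))
(5, 0, R4, (0, 2))
(6, 0, R4, (0, 2))
(7, 0, R1, (1, 2))
(8, 0, R1, (1, 2))

bar 0: v0=A3 v1=A4 v2=E5 downbeat P5
bar 1: v0=B3 v1=G4 v2=A4 downbeat m7
bar 2: v0=C4 v1=E4 v2=D5 downbeat M2
bar 3: v0=B3 v1=F4 v2=D5 downbeat m3
bar 4: v0=A3 v1=E4 v2=C5 downbeat m3
bar 5: v0=G3 v1=E4 v2=F4 downbeat m7
bar 6: v0=A3 v1=C4 v2=G4 downbeat m7
bar 7: v0=B3 v1=G4 v2=D5 downbeat m3
bar 8: v0=A3 v1=A4 v2=E5 downbeat P5
  -> R4 @ bar 1 tick 0 v(0, 2): B3/A4 m7 untreated
  -> R4 @ bar 2 tick 0 v(0, 2): C4/D5 M2 untreated
  -> R4 @ bar 3 tick 0 v(0, 1): B3/F4 TT untreated
  -> R2 @ bar 4 tick 0 v(0, 1): B3/F4 TT -> A3/E4 P5 similar
  -> R4 @ bar 5 tick 0 v(0, 2): G3/F4 m7 untreated
  -> R4 @ bar 6 tick 0 v(0, 2): A3/G4 m7 untreated
  -> R1 @ bar 7 tick 0 v(1, 2): C4/G4 P5 -> G4/D5 P5 similar
  -> R1 @ bar 8 tick 0 v(1, 2): G4/D5 P5 -> A4/E5 P5 similar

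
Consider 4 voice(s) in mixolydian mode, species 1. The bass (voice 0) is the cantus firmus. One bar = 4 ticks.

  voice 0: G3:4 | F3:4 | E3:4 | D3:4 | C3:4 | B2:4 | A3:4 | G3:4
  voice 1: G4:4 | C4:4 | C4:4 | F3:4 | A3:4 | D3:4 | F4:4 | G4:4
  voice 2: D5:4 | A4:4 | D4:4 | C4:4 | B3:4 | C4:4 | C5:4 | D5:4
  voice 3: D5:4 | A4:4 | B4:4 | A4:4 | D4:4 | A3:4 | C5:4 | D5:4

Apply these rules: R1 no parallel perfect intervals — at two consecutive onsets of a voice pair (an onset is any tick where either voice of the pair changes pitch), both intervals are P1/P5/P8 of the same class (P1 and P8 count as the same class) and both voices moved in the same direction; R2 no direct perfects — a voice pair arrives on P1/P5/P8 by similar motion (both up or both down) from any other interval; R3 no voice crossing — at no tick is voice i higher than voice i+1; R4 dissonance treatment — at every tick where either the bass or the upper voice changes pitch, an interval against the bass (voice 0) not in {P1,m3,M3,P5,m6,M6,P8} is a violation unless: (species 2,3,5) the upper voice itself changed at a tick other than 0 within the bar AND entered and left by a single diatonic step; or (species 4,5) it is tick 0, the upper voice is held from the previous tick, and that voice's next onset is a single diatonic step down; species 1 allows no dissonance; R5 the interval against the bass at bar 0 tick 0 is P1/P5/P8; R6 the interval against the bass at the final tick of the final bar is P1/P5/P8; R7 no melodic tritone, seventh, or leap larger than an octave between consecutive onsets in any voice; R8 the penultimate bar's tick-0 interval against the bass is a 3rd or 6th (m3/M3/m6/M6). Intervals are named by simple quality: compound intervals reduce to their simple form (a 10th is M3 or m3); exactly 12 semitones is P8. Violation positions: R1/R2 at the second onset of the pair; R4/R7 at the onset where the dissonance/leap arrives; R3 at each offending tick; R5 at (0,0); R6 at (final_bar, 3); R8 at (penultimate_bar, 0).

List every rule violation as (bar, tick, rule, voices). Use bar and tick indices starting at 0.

bar 0: v0=G3 v1=G4 v2=D5 v3=D5 downbeat P5
bar 1: v0=F3 v1=C4 v2=A4 v3=A4 downbeat M3
bar 2: v0=E3 v1=C4 v2=D4 v3=B4 downbeat P5
bar 3: v0=D3 v1=F3 v2=C4 v3=A4 downbeat P5
bar 4: v0=C3 v1=A3 v2=B3 v3=D4 downbeat M2
bar 5: v0=B2 v1=D3 v2=C4 v3=A3 downbeat m7
bar 6: v0=A3 v1=F4 v2=C5 v3=C5 downbeat m3
bar 7: v0=G3 v1=G4 v2=D5 v3=D5 downbeat P5
  -> R1 @ bar 1 tick 0 v(2, 3): D5/D5 P1 -> A4/A4 P1 similar
  -> R2 @ bar 1 tick 0 v(0, 1): G3/G4 P8 -> F3/C4 P5 similar
  -> R4 @ bar 2 tick 0 v(0, 2): E3/D4 m7 untreated
  -> R1 @ bar 3 tick 0 v(0, 3): E3/B4 P5 -> D3/A4 P5 similar
  -> R2 @ bar 3 tick 0 v(1, 2): C4/D4 M2 -> F3/C4 P5 similar
  -> R4 @ bar 3 tick 0 v(0, 2): D3/C4 m7 untreated
  -> R4 @ bar 4 tick 0 v(0, 2): C3/B3 M7 untreated
  -> R4 @ bar 4 tick 0 v(0, 3): C3/D4 M2 untreated
  -> R2 @ bar 5 tick 0 v(1, 3): A3/D4 P4 -> D3/A3 P5 similar
  -> R3 @ bar 5 tick 0 v(2, 3): C4 above A3
  -> R4 @ bar 5 tick 0 v(0, 2): B2/C4 m2 untreated
  -> R4 @ bar 5 tick 0 v(0, 3): B2/A3 m7 untreated
  -> R3 @ bar 5 tick 1 v(2, 3): C4 above A3
  -> R3 @ bar 5 tick 2 v(2, 3): C4 above A3
  -> R3 @ bar 5 tick 3 v(2, 3): C4 above A3
  -> R1 @ bar 6 tick 0 v(1, 3): D3/A3 P5 -> F4/C5 P5 similar
  -> R2 @ bar 6 tick 0 v(1, 2): D3/C4 m7 -> F4/C5 P5 similar
  -> R2 @ bar 6 tick 0 v(2, 3): C4/A3 m3 -> C5/C5 P1 similar
  -> R7 @ bar 6 tick 0 v(0,): B2->A3 leap 10st
  -> R7 @ bar 6 tick 0 v(1,): D3->F4 leap 15st
  -> R7 @ bar 6 tick 0 v(3,): A3->C5 leap 15st
  -> R1 @ bar 7 tick 0 v(1, 2): F4/C5 P5 -> G4/D5 P5 similar
  -> R1 @ bar 7 tick 0 v(1, 3): F4/C5 P5 -> G4/D5 P5 similar
  -> R1 @ bar 7 tick 0 v(2, 3): C5/C5 P1 -> D5/D5 P1 similar

(1, 0, R1, (2, 3))
(1, 0, R2, (0, 1))
(2, 0, R4, (0, 2))
(3, 0, R1, (0, 3))
(3, 0, R2, (1, 2))
(3, 0, R4, (0, 2))
(4, 0, R4, (0, 2))
(4, 0, R4, (0, 3))
(5, 0, R2, (1, 3))
(5, 0, R3, (2, 3))
(5, 0, R4, (0, 2))
(5, 0, R4, (0, 3))
(5, 1, R3, (2, 3))
(5, 2, R3, (2, 3))
(5, 3, R3, (2, 3))
(6, 0, R1, (1, 3))
(6, 0, R2, (1, 2))
(6, 0, R2, (2, 3))
(6, 0, R7, (0,))
(6, 0, R7, (1,))
(6, 0, R7, (3,))
(7, 0, R1, (1, 2))
(7, 0, R1, (1, 3))
(7, 0, R1, (2, 3))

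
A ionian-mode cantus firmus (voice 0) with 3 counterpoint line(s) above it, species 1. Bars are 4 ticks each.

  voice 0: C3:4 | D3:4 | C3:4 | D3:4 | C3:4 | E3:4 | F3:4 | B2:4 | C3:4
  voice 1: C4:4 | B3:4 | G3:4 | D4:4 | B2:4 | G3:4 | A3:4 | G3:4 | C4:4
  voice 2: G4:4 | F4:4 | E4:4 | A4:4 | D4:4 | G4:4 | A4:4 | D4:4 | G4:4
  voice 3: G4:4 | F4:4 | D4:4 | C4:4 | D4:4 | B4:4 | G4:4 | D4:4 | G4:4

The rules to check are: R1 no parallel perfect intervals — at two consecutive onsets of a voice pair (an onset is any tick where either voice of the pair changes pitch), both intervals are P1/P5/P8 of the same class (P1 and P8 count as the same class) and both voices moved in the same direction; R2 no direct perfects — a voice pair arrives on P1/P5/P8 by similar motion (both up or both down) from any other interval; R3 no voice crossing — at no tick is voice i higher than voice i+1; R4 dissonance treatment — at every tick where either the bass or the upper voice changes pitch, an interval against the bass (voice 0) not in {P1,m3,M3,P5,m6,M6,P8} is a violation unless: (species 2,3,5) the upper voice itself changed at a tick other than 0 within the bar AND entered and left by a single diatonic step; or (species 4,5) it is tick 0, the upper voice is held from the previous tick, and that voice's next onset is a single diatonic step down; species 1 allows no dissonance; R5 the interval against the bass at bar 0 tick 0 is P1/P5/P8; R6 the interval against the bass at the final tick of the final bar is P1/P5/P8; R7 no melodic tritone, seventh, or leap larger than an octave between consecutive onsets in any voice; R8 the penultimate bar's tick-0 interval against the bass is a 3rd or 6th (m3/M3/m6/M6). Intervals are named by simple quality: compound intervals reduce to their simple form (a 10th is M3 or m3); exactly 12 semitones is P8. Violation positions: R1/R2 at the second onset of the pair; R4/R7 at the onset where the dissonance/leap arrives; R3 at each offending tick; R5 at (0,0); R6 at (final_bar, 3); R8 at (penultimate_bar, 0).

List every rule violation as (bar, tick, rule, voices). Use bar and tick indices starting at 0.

(1, 0, R1, (2, 3))
(2, 0, R2, (0, 1))
(2, 0, R2, (1, 3))
(2, 0, R3, (2, 3))
(2, 0, R4, (0, 3))
(2, 1, R3, (2, 3))
(2, 2, R3, (2, 3))
(2, 3, R3, (2, 3))
(3, 0, R2, (0, 1))
(3, 0, R2, (0, 2))
(3, 0, R2, (1, 2))
(3, 0, R3, (2, 3))
(3, 0, R4, (0, 3))
(3, 1, R3, (2, 3))
(3, 2, R3, (2, 3))
(3, 3, R3, (2, 3))
(4, 0, R3, (0, 1))
(4, 0, R4, (0, 1))
(4, 0, R4, (0, 2))
(4, 0, R4, (0, 3))
(4, 0, R7, (1,))
(4, 1, R3, (0, 1))
(4, 2, R3, (0, 1))
(4, 3, R3, (0, 1))
(5, 0, R2, (0, 3))
(5, 0, R2, (1, 2))
(6, 0, R1, (1, 2))
(6, 0, R3, (2, 3))
(6, 0, R4, (0, 3))
(6, 1, R3, (2, 3))
(6, 2, R3, (2, 3))
(6, 3, R3, (2, 3))
(7, 0, R2, (1, 2))
(7, 0, R2, (1, 3))
(7, 0, R2, (2, 3))
(7, 0, R7, (0,))
(8, 0, R1, (1, 2))
(8, 0, R1, (1, 3))
(8, 0, R1, (2, 3))
(8, 0, R2, (0, 1))
(8, 0, R2, (0, 2))
(8, 0, R2, (0, 3))

bar 0: v0=C3 v1=C4 v2=G4 v3=G4 downbeat P5
bar 1: v0=D3 v1=B3 v2=F4 v3=F4 downbeat m3
bar 2: v0=C3 v1=G3 v2=E4 v3=D4 downbeat M2
bar 3: v0=D3 v1=D4 v2=A4 v3=C4 downbeat m7
bar 4: v0=C3 v1=B2 v2=D4 v3=D4 downbeat M2
bar 5: v0=E3 v1=G3 v2=G4 v3=B4 downbeat P5
bar 6: v0=F3 v1=A3 v2=A4 v3=G4 downbeat M2
bar 7: v0=B2 v1=G3 v2=D4 v3=D4 downbeat m3
bar 8: v0=C3 v1=C4 v2=G4 v3=G4 downbeat P5
  -> R1 @ bar 1 tick 0 v(2, 3): G4/G4 P1 -> F4/F4 P1 similar
  -> R2 @ bar 2 tick 0 v(0, 1): D3/B3 M6 -> C3/G3 P5 similar
  -> R2 @ bar 2 tick 0 v(1, 3): B3/F4 TT -> G3/D4 P5 similar
  -> R3 @ bar 2 tick 0 v(2, 3): E4 above D4
  -> R4 @ bar 2 tick 0 v(0, 3): C3/D4 M2 untreated
  -> R3 @ bar 2 tick 1 v(2, 3): E4 above D4
  -> R3 @ bar 2 tick 2 v(2, 3): E4 above D4
  -> R3 @ bar 2 tick 3 v(2, 3): E4 above D4
  -> R2 @ bar 3 tick 0 v(0, 1): C3/G3 P5 -> D3/D4 P8 similar
  -> R2 @ bar 3 tick 0 v(0, 2): C3/E4 M3 -> D3/A4 P5 similar
  -> R2 @ bar 3 tick 0 v(1, 2): G3/E4 M6 -> D4/A4 P5 similar
  -> R3 @ bar 3 tick 0 v(2, 3): A4 above C4
  -> R4 @ bar 3 tick 0 v(0, 3): D3/C4 m7 untreated
  -> R3 @ bar 3 tick 1 v(2, 3): A4 above C4
  -> R3 @ bar 3 tick 2 v(2, 3): A4 above C4
  -> R3 @ bar 3 tick 3 v(2, 3): A4 above C4
  -> R3 @ bar 4 tick 0 v(0, 1): C3 above B2
  -> R4 @ bar 4 tick 0 v(0, 1): C3/B2 m2 untreated
  -> R4 @ bar 4 tick 0 v(0, 2): C3/D4 M2 untreated
  -> R4 @ bar 4 tick 0 v(0, 3): C3/D4 M2 untreated
  -> R7 @ bar 4 tick 0 v(1,): D4->B2 leap 15st
  -> R3 @ bar 4 tick 1 v(0, 1): C3 above B2
  -> R3 @ bar 4 tick 2 v(0, 1): C3 above B2
  -> R3 @ bar 4 tick 3 v(0, 1): C3 above B2
  -> R2 @ bar 5 tick 0 v(0, 3): C3/D4 M2 -> E3/B4 P5 similar
  -> R2 @ bar 5 tick 0 v(1, 2): B2/D4 m3 -> G3/G4 P8 similar
  -> R1 @ bar 6 tick 0 v(1, 2): G3/G4 P8 -> A3/A4 P8 similar
  -> R3 @ bar 6 tick 0 v(2, 3): A4 above G4
  -> R4 @ bar 6 tick 0 v(0, 3): F3/G4 M2 untreated
  -> R3 @ bar 6 tick 1 v(2, 3): A4 above G4
  -> R3 @ bar 6 tick 2 v(2, 3): A4 above G4
  -> R3 @ bar 6 tick 3 v(2, 3): A4 above G4
  -> R2 @ bar 7 tick 0 v(1, 2): A3/A4 P8 -> G3/D4 P5 similar
  -> R2 @ bar 7 tick 0 v(1, 3): A3/G4 m7 -> G3/D4 P5 similar
  -> R2 @ bar 7 tick 0 v(2, 3): A4/G4 M2 -> D4/D4 P1 similar
  -> R7 @ bar 7 tick 0 v(0,): F3->B2 leap 6st
  -> R1 @ bar 8 tick 0 v(1, 2): G3/D4 P5 -> C4/G4 P5 similar
  -> R1 @ bar 8 tick 0 v(1, 3): G3/D4 P5 -> C4/G4 P5 similar
  -> R1 @ bar 8 tick 0 v(2, 3): D4/D4 P1 -> G4/G4 P1 similar
  -> R2 @ bar 8 tick 0 v(0, 1): B2/G3 m6 -> C3/C4 P8 similar
  -> R2 @ bar 8 tick 0 v(0, 2): B2/D4 m3 -> C3/G4 P5 similar
  -> R2 @ bar 8 tick 0 v(0, 3): B2/D4 m3 -> C3/G4 P5 similar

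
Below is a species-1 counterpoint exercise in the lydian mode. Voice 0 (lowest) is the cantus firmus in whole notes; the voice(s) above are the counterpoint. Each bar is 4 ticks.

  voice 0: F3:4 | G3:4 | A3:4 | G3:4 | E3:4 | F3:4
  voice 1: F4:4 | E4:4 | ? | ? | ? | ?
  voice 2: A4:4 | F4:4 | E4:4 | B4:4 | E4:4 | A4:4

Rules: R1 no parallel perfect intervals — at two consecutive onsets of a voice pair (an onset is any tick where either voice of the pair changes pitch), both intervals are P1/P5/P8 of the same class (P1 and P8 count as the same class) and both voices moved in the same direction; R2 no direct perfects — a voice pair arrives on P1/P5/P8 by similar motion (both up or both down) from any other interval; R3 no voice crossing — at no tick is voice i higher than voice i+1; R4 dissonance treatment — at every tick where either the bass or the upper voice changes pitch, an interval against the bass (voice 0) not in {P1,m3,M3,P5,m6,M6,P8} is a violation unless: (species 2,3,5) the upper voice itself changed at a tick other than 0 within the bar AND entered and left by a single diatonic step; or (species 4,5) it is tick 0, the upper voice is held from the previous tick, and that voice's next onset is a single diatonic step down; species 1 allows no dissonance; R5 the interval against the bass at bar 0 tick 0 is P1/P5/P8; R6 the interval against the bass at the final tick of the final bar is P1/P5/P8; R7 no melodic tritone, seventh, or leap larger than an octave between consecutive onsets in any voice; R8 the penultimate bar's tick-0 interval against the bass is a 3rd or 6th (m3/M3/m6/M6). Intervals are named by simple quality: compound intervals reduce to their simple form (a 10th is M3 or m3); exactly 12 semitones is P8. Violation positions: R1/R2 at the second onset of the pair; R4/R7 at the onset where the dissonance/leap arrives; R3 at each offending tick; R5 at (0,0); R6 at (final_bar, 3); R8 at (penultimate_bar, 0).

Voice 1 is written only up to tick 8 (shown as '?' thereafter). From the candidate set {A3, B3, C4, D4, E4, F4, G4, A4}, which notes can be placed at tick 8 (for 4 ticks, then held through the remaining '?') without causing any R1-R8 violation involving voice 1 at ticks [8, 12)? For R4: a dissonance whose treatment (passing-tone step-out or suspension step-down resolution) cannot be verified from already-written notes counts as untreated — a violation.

A3: violates R2
B3: violates R4
C4: legal
D4: violates R4
E4: legal
F4: violates R3
G4: violates R3,R4
A4: violates R2,R3

{C4, E4}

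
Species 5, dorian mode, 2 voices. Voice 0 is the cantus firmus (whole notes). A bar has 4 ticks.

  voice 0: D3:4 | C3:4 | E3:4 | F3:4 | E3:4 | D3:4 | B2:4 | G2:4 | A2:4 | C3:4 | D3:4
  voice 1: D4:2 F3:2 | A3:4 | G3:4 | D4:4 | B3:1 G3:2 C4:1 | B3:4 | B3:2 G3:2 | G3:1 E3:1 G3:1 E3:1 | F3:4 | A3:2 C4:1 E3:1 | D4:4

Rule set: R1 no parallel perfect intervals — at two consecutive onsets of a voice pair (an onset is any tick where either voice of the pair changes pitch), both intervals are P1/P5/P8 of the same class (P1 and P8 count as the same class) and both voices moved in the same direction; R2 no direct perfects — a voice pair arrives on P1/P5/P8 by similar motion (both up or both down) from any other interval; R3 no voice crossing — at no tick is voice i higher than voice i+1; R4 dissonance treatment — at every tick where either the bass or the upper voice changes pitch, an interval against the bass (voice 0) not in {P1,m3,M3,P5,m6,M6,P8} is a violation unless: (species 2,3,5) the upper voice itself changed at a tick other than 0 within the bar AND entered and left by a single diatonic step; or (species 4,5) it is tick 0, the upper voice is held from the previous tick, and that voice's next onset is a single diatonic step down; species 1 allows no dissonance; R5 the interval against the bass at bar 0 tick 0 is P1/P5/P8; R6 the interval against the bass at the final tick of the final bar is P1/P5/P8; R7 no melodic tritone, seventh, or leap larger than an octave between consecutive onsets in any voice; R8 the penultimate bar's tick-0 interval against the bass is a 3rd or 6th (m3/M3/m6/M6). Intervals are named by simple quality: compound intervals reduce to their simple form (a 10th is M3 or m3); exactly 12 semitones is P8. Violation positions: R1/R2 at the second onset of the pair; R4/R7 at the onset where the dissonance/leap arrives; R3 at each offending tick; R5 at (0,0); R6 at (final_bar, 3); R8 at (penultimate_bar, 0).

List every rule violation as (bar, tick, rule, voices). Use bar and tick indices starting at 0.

bar 0: v0=D3 v1=D4 downbeat P8
bar 1: v0=C3 v1=A3 downbeat M6
bar 2: v0=E3 v1=G3 downbeat m3
bar 3: v0=F3 v1=D4 downbeat M6
bar 4: v0=E3 v1=B3 downbeat P5
bar 5: v0=D3 v1=B3 downbeat M6
bar 6: v0=B2 v1=B3 downbeat P8
bar 7: v0=G2 v1=G3 downbeat P8
bar 8: v0=A2 v1=F3 downbeat m6
bar 9: v0=C3 v1=A3 downbeat M6
bar 10: v0=D3 v1=D4 downbeat P8
  -> R2 @ bar 4 tick 0 v(0, 1): F3/D4 M6 -> E3/B3 P5 similar
  -> R2 @ bar 10 tick 0 v(0, 1): C3/E3 M3 -> D3/D4 P8 similar
  -> R7 @ bar 10 tick 0 v(1,): E3->D4 leap 10st

(4, 0, R2, (0, 1))
(10, 0, R2, (0, 1))
(10, 0, R7, (1,))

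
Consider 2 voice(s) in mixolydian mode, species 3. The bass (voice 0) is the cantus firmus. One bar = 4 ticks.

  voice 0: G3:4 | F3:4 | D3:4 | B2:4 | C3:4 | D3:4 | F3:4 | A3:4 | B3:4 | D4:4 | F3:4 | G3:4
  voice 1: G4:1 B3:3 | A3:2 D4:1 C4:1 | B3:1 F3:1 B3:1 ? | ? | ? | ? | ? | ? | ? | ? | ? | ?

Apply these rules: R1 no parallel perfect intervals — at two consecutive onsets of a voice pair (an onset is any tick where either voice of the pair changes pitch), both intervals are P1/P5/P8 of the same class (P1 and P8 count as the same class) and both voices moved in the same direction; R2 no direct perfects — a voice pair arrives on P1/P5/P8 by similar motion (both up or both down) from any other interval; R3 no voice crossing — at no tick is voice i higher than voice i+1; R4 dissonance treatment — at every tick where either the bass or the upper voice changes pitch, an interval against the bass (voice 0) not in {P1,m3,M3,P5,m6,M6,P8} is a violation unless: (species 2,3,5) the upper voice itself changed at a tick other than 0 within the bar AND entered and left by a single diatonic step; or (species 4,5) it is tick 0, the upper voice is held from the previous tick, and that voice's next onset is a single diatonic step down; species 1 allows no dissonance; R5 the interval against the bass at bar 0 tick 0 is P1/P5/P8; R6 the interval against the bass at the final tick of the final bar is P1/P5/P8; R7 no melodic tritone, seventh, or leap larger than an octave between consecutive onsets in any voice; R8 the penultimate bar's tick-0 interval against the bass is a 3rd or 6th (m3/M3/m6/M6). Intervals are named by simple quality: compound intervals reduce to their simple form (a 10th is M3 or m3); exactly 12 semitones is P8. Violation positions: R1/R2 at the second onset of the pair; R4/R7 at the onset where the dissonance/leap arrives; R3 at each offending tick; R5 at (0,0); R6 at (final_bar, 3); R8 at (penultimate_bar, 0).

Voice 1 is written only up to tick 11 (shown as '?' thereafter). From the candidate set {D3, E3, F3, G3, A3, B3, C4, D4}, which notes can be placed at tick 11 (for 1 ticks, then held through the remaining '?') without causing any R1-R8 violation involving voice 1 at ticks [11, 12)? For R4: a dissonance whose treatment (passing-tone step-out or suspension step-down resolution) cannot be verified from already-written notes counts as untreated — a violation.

{A3, B3, D3, D4}

D3: legal
E3: violates R4
F3: violates R7
G3: violates R4
A3: legal
B3: legal
C4: violates R4
D4: legal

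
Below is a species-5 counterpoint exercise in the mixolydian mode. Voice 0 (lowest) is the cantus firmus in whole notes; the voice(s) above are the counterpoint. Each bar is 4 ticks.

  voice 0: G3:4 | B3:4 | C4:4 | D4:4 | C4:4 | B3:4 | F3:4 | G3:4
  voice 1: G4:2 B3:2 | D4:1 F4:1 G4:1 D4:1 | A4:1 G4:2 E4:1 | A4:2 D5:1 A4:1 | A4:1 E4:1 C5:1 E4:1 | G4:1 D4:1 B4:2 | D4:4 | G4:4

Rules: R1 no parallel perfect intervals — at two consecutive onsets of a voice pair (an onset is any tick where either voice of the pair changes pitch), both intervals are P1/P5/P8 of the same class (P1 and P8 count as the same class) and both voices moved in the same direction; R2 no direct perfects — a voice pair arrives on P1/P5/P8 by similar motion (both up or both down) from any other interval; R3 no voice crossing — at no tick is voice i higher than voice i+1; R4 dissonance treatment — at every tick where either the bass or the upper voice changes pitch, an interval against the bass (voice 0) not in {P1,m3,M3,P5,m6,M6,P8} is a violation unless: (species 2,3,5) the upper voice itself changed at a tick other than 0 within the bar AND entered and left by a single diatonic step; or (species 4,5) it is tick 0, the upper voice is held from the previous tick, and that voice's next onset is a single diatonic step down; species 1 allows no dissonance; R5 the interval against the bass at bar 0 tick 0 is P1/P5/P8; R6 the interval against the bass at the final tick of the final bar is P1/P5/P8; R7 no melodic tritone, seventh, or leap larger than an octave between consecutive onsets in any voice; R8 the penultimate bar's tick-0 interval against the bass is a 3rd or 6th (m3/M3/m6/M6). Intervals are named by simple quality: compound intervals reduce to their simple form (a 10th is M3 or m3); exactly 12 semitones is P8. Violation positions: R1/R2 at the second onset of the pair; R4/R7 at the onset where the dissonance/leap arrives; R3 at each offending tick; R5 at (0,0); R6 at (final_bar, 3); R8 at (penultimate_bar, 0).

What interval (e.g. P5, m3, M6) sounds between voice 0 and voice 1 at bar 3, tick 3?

P5

voice 0=D4 voice 1=A4 -> P5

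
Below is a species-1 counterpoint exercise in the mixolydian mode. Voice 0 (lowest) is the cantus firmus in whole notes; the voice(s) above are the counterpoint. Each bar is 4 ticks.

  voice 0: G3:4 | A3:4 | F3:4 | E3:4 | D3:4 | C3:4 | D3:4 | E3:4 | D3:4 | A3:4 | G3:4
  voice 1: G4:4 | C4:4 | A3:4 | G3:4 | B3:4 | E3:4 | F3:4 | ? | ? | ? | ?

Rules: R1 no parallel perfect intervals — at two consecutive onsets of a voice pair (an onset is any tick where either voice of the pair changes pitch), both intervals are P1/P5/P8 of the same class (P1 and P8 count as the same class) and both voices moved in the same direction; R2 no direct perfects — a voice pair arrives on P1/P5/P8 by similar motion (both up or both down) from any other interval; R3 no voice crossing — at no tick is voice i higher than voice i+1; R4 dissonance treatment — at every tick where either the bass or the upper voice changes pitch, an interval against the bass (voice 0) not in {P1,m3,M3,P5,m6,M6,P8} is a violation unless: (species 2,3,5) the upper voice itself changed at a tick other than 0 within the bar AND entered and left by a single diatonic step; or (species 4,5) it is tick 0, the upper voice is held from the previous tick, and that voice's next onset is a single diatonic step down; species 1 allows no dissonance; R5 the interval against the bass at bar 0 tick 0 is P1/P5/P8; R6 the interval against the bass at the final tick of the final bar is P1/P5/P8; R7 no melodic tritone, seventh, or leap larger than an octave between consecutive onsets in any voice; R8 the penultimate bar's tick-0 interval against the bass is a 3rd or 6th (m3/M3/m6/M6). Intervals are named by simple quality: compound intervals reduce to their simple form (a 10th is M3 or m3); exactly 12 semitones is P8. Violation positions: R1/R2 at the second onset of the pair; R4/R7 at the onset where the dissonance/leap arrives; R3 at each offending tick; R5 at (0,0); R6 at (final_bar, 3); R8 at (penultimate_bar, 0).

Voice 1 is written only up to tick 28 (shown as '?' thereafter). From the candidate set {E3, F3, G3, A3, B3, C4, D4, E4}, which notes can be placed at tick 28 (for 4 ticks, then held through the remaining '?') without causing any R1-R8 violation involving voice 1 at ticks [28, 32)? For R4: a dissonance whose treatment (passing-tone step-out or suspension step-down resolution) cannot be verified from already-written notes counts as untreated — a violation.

{C4, E3, G3}

E3: legal
F3: violates R4
G3: legal
A3: violates R4
B3: violates R2,R7
C4: legal
D4: violates R4
E4: violates R2,R7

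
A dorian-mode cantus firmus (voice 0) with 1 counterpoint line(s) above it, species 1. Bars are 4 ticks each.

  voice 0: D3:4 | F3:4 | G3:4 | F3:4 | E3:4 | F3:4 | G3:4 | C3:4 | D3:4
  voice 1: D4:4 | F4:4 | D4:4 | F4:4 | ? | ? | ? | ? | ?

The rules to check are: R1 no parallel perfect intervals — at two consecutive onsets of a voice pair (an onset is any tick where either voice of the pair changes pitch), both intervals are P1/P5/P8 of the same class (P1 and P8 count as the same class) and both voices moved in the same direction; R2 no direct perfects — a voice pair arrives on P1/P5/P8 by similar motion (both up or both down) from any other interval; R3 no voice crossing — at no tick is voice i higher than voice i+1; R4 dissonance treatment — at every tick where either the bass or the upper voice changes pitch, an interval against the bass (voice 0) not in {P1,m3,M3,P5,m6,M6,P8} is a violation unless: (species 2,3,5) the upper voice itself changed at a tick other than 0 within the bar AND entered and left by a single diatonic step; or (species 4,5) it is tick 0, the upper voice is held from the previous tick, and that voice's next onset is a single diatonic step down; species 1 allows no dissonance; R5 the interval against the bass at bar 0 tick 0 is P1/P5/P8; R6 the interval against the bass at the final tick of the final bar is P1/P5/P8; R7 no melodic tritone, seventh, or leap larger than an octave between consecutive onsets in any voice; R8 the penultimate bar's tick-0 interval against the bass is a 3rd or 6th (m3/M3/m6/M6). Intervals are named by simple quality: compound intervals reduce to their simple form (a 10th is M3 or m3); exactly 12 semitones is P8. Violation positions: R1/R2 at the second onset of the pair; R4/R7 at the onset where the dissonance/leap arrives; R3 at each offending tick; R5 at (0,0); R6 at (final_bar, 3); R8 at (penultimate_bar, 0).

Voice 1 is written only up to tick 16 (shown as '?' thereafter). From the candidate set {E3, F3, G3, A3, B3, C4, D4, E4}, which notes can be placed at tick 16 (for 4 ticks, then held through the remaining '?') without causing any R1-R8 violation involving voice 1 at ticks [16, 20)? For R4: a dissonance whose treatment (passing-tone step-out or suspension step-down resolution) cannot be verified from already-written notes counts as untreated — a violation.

{C4}

E3: violates R1,R7
F3: violates R4
G3: violates R7
A3: violates R4
B3: violates R2,R7
C4: legal
D4: violates R4
E4: violates R1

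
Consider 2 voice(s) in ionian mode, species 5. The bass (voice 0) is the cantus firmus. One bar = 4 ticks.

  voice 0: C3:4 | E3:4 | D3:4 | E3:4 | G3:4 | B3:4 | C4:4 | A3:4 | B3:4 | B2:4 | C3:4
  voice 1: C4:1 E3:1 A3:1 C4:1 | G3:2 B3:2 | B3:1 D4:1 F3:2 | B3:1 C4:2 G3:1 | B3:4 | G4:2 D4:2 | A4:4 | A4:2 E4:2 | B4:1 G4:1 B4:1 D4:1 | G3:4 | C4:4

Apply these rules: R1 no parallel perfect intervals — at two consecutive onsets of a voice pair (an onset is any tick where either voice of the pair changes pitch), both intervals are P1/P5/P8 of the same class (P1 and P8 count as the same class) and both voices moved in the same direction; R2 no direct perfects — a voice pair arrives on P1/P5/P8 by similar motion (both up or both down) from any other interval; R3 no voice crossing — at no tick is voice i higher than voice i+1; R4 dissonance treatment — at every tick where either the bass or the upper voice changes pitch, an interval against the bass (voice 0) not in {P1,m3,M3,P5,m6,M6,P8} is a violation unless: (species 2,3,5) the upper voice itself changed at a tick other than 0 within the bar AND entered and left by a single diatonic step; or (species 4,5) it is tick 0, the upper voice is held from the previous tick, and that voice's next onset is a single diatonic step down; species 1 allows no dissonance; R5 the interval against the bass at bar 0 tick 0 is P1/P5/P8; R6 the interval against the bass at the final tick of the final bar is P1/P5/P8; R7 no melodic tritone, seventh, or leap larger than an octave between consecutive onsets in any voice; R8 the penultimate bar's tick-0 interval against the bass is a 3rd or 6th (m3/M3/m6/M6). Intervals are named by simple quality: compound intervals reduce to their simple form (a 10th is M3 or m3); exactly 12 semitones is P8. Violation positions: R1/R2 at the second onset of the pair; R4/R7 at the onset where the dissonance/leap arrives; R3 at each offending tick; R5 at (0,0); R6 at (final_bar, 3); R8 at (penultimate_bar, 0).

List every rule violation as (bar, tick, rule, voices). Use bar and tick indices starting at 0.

(3, 0, R2, (0, 1))
(3, 0, R7, (1,))
(8, 0, R2, (0, 1))
(10, 0, R2, (0, 1))

bar 0: v0=C3 v1=C4 downbeat P8
bar 1: v0=E3 v1=G3 downbeat m3
bar 2: v0=D3 v1=B3 downbeat M6
bar 3: v0=E3 v1=B3 downbeat P5
bar 4: v0=G3 v1=B3 downbeat M3
bar 5: v0=B3 v1=G4 downbeat m6
bar 6: v0=C4 v1=A4 downbeat M6
bar 7: v0=A3 v1=A4 downbeat P8
bar 8: v0=B3 v1=B4 downbeat P8
bar 9: v0=B2 v1=G3 downbeat m6
bar 10: v0=C3 v1=C4 downbeat P8
  -> R2 @ bar 3 tick 0 v(0, 1): D3/F3 m3 -> E3/B3 P5 similar
  -> R7 @ bar 3 tick 0 v(1,): F3->B3 leap 6st
  -> R2 @ bar 8 tick 0 v(0, 1): A3/E4 P5 -> B3/B4 P8 similar
  -> R2 @ bar 10 tick 0 v(0, 1): B2/G3 m6 -> C3/C4 P8 similar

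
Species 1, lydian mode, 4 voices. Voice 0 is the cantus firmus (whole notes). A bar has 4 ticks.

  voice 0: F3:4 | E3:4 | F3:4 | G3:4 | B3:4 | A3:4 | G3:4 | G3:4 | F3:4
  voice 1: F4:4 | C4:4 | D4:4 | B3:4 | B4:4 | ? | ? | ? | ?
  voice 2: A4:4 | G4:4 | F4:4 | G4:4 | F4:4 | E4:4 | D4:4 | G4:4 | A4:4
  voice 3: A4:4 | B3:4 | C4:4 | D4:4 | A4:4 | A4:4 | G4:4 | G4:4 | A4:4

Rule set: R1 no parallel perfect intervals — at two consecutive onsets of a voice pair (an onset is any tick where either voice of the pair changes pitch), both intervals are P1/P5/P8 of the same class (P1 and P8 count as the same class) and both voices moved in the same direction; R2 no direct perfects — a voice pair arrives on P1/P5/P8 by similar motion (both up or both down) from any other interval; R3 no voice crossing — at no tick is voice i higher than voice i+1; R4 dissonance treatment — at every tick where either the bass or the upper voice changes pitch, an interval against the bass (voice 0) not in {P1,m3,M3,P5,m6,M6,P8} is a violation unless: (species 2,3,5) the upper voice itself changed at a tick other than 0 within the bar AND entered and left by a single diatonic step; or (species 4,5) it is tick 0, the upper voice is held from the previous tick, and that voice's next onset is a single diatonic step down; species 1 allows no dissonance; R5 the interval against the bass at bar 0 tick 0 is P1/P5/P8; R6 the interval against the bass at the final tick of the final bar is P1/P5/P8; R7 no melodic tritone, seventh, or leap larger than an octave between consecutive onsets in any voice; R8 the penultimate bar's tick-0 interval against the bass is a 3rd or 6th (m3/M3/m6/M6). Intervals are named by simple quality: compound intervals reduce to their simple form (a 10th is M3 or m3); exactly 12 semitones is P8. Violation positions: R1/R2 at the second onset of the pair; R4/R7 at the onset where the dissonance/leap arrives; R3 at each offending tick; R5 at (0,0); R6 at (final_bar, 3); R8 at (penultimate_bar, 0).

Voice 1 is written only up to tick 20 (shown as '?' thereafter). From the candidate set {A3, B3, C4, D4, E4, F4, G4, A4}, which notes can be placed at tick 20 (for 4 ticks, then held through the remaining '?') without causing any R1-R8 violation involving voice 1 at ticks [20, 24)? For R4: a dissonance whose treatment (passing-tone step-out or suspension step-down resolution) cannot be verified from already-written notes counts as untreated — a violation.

{}

A3: violates R1,R2,R7
B3: violates R4
C4: violates R7
D4: violates R4
E4: violates R2
F4: violates R3,R7
G4: violates R3,R4
A4: violates R1,R3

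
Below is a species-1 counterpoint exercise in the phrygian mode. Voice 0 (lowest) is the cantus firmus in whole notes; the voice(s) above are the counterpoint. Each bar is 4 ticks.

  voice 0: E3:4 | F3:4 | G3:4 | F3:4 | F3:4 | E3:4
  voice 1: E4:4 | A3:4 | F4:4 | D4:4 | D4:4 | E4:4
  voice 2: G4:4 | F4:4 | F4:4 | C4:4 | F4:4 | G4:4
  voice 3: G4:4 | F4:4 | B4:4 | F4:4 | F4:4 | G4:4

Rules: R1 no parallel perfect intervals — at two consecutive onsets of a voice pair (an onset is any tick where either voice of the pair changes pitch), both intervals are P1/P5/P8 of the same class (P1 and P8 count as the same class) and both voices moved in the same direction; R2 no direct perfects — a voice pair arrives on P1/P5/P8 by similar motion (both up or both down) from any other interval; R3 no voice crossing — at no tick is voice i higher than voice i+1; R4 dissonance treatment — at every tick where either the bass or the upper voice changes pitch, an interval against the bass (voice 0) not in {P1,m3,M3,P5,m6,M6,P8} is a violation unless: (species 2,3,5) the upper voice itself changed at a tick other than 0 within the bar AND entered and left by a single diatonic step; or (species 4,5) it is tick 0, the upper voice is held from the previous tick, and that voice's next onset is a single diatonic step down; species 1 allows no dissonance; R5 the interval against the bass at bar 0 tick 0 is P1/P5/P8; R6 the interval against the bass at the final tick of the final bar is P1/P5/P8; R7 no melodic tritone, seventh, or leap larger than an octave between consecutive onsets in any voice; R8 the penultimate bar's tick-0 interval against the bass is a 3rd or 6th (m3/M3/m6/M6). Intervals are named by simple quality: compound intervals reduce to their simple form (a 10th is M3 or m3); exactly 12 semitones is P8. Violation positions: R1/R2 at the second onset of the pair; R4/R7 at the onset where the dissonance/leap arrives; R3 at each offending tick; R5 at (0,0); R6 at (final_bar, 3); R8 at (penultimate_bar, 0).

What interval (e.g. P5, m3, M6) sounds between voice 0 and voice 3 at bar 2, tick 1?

voice 0=G3 voice 3=B4 -> M3

M3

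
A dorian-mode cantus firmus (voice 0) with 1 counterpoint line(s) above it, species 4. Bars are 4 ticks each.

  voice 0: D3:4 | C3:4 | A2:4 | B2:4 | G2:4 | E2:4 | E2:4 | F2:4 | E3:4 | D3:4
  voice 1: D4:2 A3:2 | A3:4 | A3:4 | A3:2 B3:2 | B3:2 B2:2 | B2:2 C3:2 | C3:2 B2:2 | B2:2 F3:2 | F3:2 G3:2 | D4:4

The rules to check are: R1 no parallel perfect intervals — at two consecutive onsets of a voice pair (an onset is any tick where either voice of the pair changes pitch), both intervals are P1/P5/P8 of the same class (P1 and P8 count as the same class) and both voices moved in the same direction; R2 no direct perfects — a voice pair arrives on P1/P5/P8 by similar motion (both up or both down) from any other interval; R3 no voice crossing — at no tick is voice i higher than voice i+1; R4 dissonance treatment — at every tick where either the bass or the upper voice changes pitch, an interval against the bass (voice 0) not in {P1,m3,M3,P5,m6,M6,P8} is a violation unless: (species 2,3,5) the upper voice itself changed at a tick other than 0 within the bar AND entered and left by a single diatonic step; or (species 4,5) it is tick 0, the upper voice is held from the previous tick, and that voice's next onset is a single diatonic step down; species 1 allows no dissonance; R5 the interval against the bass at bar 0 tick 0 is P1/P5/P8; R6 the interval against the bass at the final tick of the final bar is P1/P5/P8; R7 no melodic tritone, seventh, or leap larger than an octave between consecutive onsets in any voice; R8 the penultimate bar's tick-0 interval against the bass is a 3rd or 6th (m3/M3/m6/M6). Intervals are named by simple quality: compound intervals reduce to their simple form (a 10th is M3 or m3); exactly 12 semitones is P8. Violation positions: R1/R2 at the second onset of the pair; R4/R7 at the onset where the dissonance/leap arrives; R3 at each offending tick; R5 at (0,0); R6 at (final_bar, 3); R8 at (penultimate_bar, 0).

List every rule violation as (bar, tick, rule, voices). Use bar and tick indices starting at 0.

(3, 0, R4, (0, 1))
(7, 0, R4, (0, 1))
(7, 2, R7, (1,))
(8, 0, R4, (0, 1))
(8, 0, R7, (0,))
(8, 0, R8, (0, 1))

bar 0: v0=D3 v1=D4 downbeat P8
bar 1: v0=C3 v1=A3 downbeat M6
bar 2: v0=A2 v1=A3 downbeat P8
bar 3: v0=B2 v1=A3 downbeat m7
bar 4: v0=G2 v1=B3 downbeat M3
bar 5: v0=E2 v1=B2 downbeat P5
bar 6: v0=E2 v1=C3 downbeat m6
bar 7: v0=F2 v1=B2 downbeat TT
bar 8: v0=E3 v1=F3 downbeat m2
bar 9: v0=D3 v1=D4 downbeat P8
  -> R4 @ bar 3 tick 0 v(0, 1): B2/A3 m7 untreated
  -> R4 @ bar 7 tick 0 v(0, 1): F2/B2 TT untreated
  -> R7 @ bar 7 tick 2 v(1,): B2->F3 leap 6st
  -> R4 @ bar 8 tick 0 v(0, 1): E3/F3 m2 untreated
  -> R7 @ bar 8 tick 0 v(0,): F2->E3 leap 11st
  -> R8 @ bar 8 tick 0 v(0, 1): penult m2 not 3rd/6th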